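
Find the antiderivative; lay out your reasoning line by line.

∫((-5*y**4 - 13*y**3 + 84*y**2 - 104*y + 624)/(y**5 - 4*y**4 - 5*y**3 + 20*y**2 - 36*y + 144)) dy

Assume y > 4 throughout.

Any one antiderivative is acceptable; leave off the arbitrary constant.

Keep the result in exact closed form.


Step 1. Decompose ∫((-5*y**4 - 13*y**3 + 84*y**2 - 104*y + 624)/(y**5 - 4*y**4 - 5*y**3 + 20*y**2 - 36*y + 144)) dy by partial fractions, (-5*y**4 - 13*y**3 + 84*y**2 - 104*y + 624)/(y**5 - 4*y**4 - 5*y**3 + 20*y**2 - 36*y + 144) = 4/(y**2 + 4) + 3/(y + 3) - 4/(y - 3) - 4/(y - 4): now ∫(-4/(y - 4)) dy + ∫(-4/(y - 3)) dy + ∫(3/(y + 3)) dy + ∫(4/(y**2 + 4)) dy.
Step 2. Evaluate the standard form [assuming y > 4]: now -4*log(y - 4) + ∫(-4/(y - 3)) dy + ∫(3/(y + 3)) dy + ∫(4/(y**2 + 4)) dy.
Step 3. Evaluate the standard form [assuming y > -3]: now -4*log(y - 4) + 3*log(y + 3) + ∫(-4/(y - 3)) dy + ∫(4/(y**2 + 4)) dy.
Step 4. Evaluate the standard form [assuming y > 3]: now -4*log(y - 4) - 4*log(y - 3) + 3*log(y + 3) + ∫(4/(y**2 + 4)) dy.
Step 5. Evaluate the standard form: now -4*log(y - 4) - 4*log(y - 3) + 3*log(y + 3) + 2*atan(y/2).
Answer: -4*log(y - 4) - 4*log(y - 3) + 3*log(y + 3) + 2*atan(y/2).


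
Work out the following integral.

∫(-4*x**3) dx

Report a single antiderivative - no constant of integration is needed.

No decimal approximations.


Answer: -x**4.


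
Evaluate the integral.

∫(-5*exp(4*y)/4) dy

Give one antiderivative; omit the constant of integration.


Answer: -5*exp(4*y)/16.


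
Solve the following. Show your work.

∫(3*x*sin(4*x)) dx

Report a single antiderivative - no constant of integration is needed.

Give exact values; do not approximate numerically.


Step 1. Integrate ∫(3*x*sin(4*x)) dx by parts with u = x, dv = (3*sin(4*x)) dx, so v = -3*cos(4*x)/4: now -3*x*cos(4*x)/4 + ∫(3*cos(4*x)/4) dx.
Step 2. Evaluate the standard form: now -3*x*cos(4*x)/4 + 3*sin(4*x)/16.
Answer: -3*x*cos(4*x)/4 + 3*sin(4*x)/16.


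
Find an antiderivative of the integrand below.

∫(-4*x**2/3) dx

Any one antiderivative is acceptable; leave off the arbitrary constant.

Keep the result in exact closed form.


Answer: -4*x**3/9.


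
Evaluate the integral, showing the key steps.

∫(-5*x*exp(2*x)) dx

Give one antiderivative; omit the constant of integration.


Step 1. Integrate ∫(-5*x*exp(2*x)) dx by parts with u = x, dv = (-5*exp(2*x)) dx, so v = -5*exp(2*x)/2: now -5*x*exp(2*x)/2 + ∫(5*exp(2*x)/2) dx.
Step 2. Evaluate the standard form: now -5*x*exp(2*x)/2 + 5*exp(2*x)/4.
Answer: -5*x*exp(2*x)/2 + 5*exp(2*x)/4.


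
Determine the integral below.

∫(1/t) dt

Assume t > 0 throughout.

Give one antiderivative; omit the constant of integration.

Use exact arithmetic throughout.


Answer: log(t).


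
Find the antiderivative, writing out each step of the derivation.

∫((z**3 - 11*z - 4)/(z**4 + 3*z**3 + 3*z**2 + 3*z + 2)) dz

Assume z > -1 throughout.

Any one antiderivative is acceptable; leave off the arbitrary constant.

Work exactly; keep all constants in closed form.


Step 1. Decompose ∫((z**3 - 11*z - 4)/(z**4 + 3*z**3 + 3*z**2 + 3*z + 2)) dz by partial fractions, (z**3 - 11*z - 4)/(z**4 + 3*z**3 + 3*z**2 + 3*z + 2) = -4/(z**2 + 1) - 2/(z + 2) + 3/(z + 1): now ∫(3/(z + 1)) dz + ∫(-2/(z + 2)) dz + ∫(-4/(z**2 + 1)) dz.
Step 2. Evaluate the standard form [assuming z > -1]: now 3*log(z + 1) + ∫(-2/(z + 2)) dz + ∫(-4/(z**2 + 1)) dz.
Step 3. Evaluate the standard form [assuming z > -2]: now 3*log(z + 1) - 2*log(z + 2) + ∫(-4/(z**2 + 1)) dz.
Step 4. Evaluate the standard form: now 3*log(z + 1) - 2*log(z + 2) - 4*atan(z).
Answer: 3*log(z + 1) - 2*log(z + 2) - 4*atan(z).


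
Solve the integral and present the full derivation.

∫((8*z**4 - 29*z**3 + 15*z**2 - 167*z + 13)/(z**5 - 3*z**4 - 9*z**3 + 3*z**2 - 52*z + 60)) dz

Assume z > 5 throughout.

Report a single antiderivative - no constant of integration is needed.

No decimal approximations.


Step 1. Decompose ∫((8*z**4 - 29*z**3 + 15*z**2 - 167*z + 13)/(z**5 - 3*z**4 - 9*z**3 + 3*z**2 - 52*z + 60)) dz by partial fractions, (8*z**4 - 29*z**3 + 15*z**2 - 167*z + 13)/(z**5 - 3*z**4 - 9*z**3 + 3*z**2 - 52*z + 60) = 3/(z**2 + 4) + 5/(z + 3) + 2/(z - 1) + 1/(z - 5): now ∫(1/(z - 5)) dz + ∫(2/(z - 1)) dz + ∫(5/(z + 3)) dz + ∫(3/(z**2 + 4)) dz.
Step 2. Evaluate the standard form [assuming z > 5]: now log(z - 5) + ∫(2/(z - 1)) dz + ∫(5/(z + 3)) dz + ∫(3/(z**2 + 4)) dz.
Step 3. Evaluate the standard form [assuming z > -3]: now log(z - 5) + 5*log(z + 3) + ∫(2/(z - 1)) dz + ∫(3/(z**2 + 4)) dz.
Step 4. Evaluate the standard form [assuming z > 1]: now log(z - 5) + 2*log(z - 1) + 5*log(z + 3) + ∫(3/(z**2 + 4)) dz.
Step 5. Evaluate the standard form: now log(z - 5) + 2*log(z - 1) + 5*log(z + 3) + 3*atan(z/2)/2.
Answer: log(z - 5) + 2*log(z - 1) + 5*log(z + 3) + 3*atan(z/2)/2.


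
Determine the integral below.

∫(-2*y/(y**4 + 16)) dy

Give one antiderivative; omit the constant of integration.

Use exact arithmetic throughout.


Answer: -atan(y**2/4)/4.


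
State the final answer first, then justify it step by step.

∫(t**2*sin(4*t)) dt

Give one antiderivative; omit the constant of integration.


The answer is -t**2*cos(4*t)/4 + t*sin(4*t)/8 + cos(4*t)/32.
Step 1. Integrate ∫(t**2*sin(4*t)) dt by parts with u = t**2, dv = (sin(4*t)) dt, so v = -cos(4*t)/4: now -t**2*cos(4*t)/4 + ∫(t*cos(4*t)/2) dt.
Step 2. Integrate ∫(t*cos(4*t)/2) dt by parts with u = t, dv = (cos(4*t)/2) dt, so v = sin(4*t)/8: now -t**2*cos(4*t)/4 + t*sin(4*t)/8 + ∫(-sin(4*t)/8) dt.
Step 3. Evaluate the standard form: now -t**2*cos(4*t)/4 + t*sin(4*t)/8 + cos(4*t)/32.
Answer: -t**2*cos(4*t)/4 + t*sin(4*t)/8 + cos(4*t)/32.


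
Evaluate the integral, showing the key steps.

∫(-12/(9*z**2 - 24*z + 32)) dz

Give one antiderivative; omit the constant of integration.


Step 1. Substitute u = 3*z - 4, turning ∫(-12/(9*z**2 - 24*z + 32)) dz into ∫(-4/(u**2 + 16)) du: now ∫(-4/(u**2 + 16)) du.
Step 2. Evaluate the standard form: now -atan(u/4).
Step 3. Substitute back u = 3*z - 4: now -atan(3*z/4 - 1).
Answer: -atan(3*z/4 - 1).


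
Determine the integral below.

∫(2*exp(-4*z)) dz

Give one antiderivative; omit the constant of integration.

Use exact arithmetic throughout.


Answer: -exp(-4*z)/2.


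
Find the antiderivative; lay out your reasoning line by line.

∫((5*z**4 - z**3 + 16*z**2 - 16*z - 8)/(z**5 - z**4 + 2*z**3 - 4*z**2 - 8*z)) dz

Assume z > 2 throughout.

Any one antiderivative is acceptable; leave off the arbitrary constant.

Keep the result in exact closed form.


Step 1. Decompose ∫((5*z**4 - z**3 + 16*z**2 - 16*z - 8)/(z**5 - z**4 + 2*z**3 - 4*z**2 - 8*z)) dz by partial fractions, (5*z**4 - z**3 + 16*z**2 - 16*z - 8)/(z**5 - z**4 + 2*z**3 - 4*z**2 - 8*z) = 2/(z**2 + 4) + 2/(z + 1) + 2/(z - 2) + 1/z: now ∫(1/z) dz + ∫(2/(z - 2)) dz + ∫(2/(z + 1)) dz + ∫(2/(z**2 + 4)) dz.
Step 2. Evaluate the standard form [assuming z > 0]: now log(z) + ∫(2/(z - 2)) dz + ∫(2/(z + 1)) dz + ∫(2/(z**2 + 4)) dz.
Step 3. Evaluate the standard form [assuming z > 2]: now log(z) + 2*log(z - 2) + ∫(2/(z + 1)) dz + ∫(2/(z**2 + 4)) dz.
Step 4. Evaluate the standard form [assuming z > -1]: now log(z) + 2*log(z - 2) + 2*log(z + 1) + ∫(2/(z**2 + 4)) dz.
Step 5. Evaluate the standard form: now log(z) + 2*log(z - 2) + 2*log(z + 1) + atan(z/2).
Answer: log(z) + 2*log(z - 2) + 2*log(z + 1) + atan(z/2).


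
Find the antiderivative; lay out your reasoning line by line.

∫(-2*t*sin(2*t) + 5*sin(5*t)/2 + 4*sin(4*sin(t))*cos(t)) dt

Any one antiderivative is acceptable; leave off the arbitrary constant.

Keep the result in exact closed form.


Step 1. Rewrite: now ∫(-2*t*sin(2*t)) dt + ∫(4*sin(4*sin(t))*cos(t)) dt + ∫(5*sin(5*t)/2) dt.
Step 2. Substitute u = sin(t), turning ∫(4*sin(4*sin(t))*cos(t)) dt into ∫(4*sin(4*u)) du: now ∫(-2*t*sin(2*t)) dt + ∫(5*sin(5*t)/2) dt + ∫(4*sin(4*u)) du.
Step 3. Evaluate the standard form: now -cos(4*u) + ∫(-2*t*sin(2*t)) dt + ∫(5*sin(5*t)/2) dt.
Step 4. Substitute back u = sin(t): now -cos(4*sin(t)) + ∫(-2*t*sin(2*t)) dt + ∫(5*sin(5*t)/2) dt.
Step 5. Evaluate the standard form: now -cos(5*t)/2 - cos(4*sin(t)) + ∫(-2*t*sin(2*t)) dt.
Step 6. Integrate ∫(-2*t*sin(2*t)) dt by parts with u = t, dv = (-2*sin(2*t)) dt, so v = cos(2*t): now t*cos(2*t) - cos(5*t)/2 - cos(4*sin(t)) + ∫(-cos(2*t)) dt.
Step 7. Evaluate the standard form: now t*cos(2*t) - sin(2*t)/2 - cos(5*t)/2 - cos(4*sin(t)).
Answer: t*cos(2*t) - sin(2*t)/2 - cos(5*t)/2 - cos(4*sin(t)).


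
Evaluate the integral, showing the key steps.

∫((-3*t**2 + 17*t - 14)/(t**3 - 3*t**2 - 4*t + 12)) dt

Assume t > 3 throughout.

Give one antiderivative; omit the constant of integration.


Step 1. Decompose ∫((-3*t**2 + 17*t - 14)/(t**3 - 3*t**2 - 4*t + 12)) dt by partial fractions, (-3*t**2 + 17*t - 14)/(t**3 - 3*t**2 - 4*t + 12) = -3/(t + 2) - 2/(t - 2) + 2/(t - 3): now ∫(2/(t - 3)) dt + ∫(-2/(t - 2)) dt + ∫(-3/(t + 2)) dt.
Step 2. Evaluate the standard form [assuming t > 2]: now -2*log(t - 2) + ∫(2/(t - 3)) dt + ∫(-3/(t + 2)) dt.
Step 3. Evaluate the standard form [assuming t > -2]: now -2*log(t - 2) - 3*log(t + 2) + ∫(2/(t - 3)) dt.
Step 4. Evaluate the standard form [assuming t > 3]: now 2*log(t - 3) - 2*log(t - 2) - 3*log(t + 2).
Answer: 2*log(t - 3) - 2*log(t - 2) - 3*log(t + 2).


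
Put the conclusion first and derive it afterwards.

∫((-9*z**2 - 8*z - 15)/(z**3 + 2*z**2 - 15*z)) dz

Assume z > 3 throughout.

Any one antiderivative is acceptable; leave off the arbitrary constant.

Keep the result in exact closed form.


The answer is log(z) - 5*log(z - 3) - 5*log(z + 5).
Step 1. Decompose ∫((-9*z**2 - 8*z - 15)/(z**3 + 2*z**2 - 15*z)) dz by partial fractions, (-9*z**2 - 8*z - 15)/(z**3 + 2*z**2 - 15*z) = -5/(z + 5) - 5/(z - 3) + 1/z: now ∫(1/z) dz + ∫(-5/(z - 3)) dz + ∫(-5/(z + 5)) dz.
Step 2. Evaluate the standard form [assuming z > -5]: now -5*log(z + 5) + ∫(1/z) dz + ∫(-5/(z - 3)) dz.
Step 3. Evaluate the standard form [assuming z > 0]: now log(z) - 5*log(z + 5) + ∫(-5/(z - 3)) dz.
Step 4. Evaluate the standard form [assuming z > 3]: now log(z) - 5*log(z - 3) - 5*log(z + 5).
Answer: log(z) - 5*log(z - 3) - 5*log(z + 5).


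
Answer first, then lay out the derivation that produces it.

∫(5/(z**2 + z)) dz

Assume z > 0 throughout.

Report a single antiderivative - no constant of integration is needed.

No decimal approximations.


The answer is 5*log(z) - 5*log(z + 1).
Step 1. Decompose ∫(5/(z**2 + z)) dz by partial fractions, 5/(z**2 + z) = -5/(z + 1) + 5/z: now ∫(5/z) dz + ∫(-5/(z + 1)) dz.
Step 2. Evaluate the standard form [assuming z > -1]: now -5*log(z + 1) + ∫(5/z) dz.
Step 3. Evaluate the standard form [assuming z > 0]: now 5*log(z) - 5*log(z + 1).
Answer: 5*log(z) - 5*log(z + 1).


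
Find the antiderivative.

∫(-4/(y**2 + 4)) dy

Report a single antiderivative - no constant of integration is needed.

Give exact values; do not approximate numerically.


Answer: -2*atan(y/2).


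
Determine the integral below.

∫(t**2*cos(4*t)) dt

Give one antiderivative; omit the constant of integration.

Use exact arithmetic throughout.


Answer: t**2*sin(4*t)/4 + t*cos(4*t)/8 - sin(4*t)/32.


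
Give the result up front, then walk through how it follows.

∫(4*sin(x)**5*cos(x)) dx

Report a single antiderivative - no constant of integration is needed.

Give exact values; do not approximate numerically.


The answer is 2*sin(x)**6/3.
Step 1. Substitute u = sin(x), turning ∫(4*sin(x)**5*cos(x)) dx into ∫(4*u**5) du: now ∫(4*u**5) du.
Step 2. Evaluate the standard form: now 2*u**6/3.
Step 3. Substitute back u = sin(x): now 2*sin(x)**6/3.
Answer: 2*sin(x)**6/3.


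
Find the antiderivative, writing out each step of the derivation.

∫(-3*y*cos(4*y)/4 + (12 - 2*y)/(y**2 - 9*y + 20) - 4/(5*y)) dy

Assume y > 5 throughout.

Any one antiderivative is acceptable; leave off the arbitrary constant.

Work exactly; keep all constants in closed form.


Step 1. Rewrite: now ∫(-4/(5*y)) dy + ∫(-3*y*cos(4*y)/4) dy + ∫((12 - 2*y)/(y**2 - 9*y + 20)) dy.
Step 2. Integrate ∫(-3*y*cos(4*y)/4) dy by parts with u = y, dv = (-3*cos(4*y)/4) dy, so v = -3*sin(4*y)/16: now -3*y*sin(4*y)/16 + ∫(-4/(5*y)) dy + ∫((12 - 2*y)/(y**2 - 9*y + 20)) dy + ∫(3*sin(4*y)/16) dy.
Step 3. Evaluate the standard form: now -3*y*sin(4*y)/16 - 3*cos(4*y)/64 + ∫(-4/(5*y)) dy + ∫((12 - 2*y)/(y**2 - 9*y + 20)) dy.
Step 4. Decompose ∫((12 - 2*y)/(y**2 - 9*y + 20)) dy by partial fractions, (12 - 2*y)/(y**2 - 9*y + 20) = -4/(y - 4) + 2/(y - 5): now -3*y*sin(4*y)/16 - 3*cos(4*y)/64 + ∫(-4/(5*y)) dy + ∫(2/(y - 5)) dy + ∫(-4/(y - 4)) dy.
Step 5. Evaluate the standard form [assuming y > 4]: now -3*y*sin(4*y)/16 - 4*log(y - 4) - 3*cos(4*y)/64 + ∫(-4/(5*y)) dy + ∫(2/(y - 5)) dy.
Step 6. Evaluate the standard form [assuming y > 5]: now -3*y*sin(4*y)/16 + 2*log(y - 5) - 4*log(y - 4) - 3*cos(4*y)/64 + ∫(-4/(5*y)) dy.
Step 7. Evaluate the standard form [assuming y > 0]: now -3*y*sin(4*y)/16 - 4*log(y)/5 + 2*log(y - 5) - 4*log(y - 4) - 3*cos(4*y)/64.
Answer: -3*y*sin(4*y)/16 - 4*log(y)/5 + 2*log(y - 5) - 4*log(y - 4) - 3*cos(4*y)/64.


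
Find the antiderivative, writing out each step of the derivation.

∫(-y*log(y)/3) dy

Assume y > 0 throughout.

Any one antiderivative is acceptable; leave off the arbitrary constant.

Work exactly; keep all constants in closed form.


Step 1. Integrate ∫(-y*log(y)/3) dy by parts with u = log(y), dv = (-y/3) dy, so v = -y**2/6 [assuming y > 0]: now -y**2*log(y)/6 + ∫(y/6) dy.
Step 2. Evaluate the standard form: now -y**2*log(y)/6 + y**2/12.
Answer: -y**2*log(y)/6 + y**2/12.


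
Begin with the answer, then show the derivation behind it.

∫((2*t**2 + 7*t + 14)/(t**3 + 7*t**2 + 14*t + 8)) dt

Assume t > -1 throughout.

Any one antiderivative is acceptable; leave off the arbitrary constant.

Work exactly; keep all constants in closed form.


The answer is 3*log(t + 1) - 4*log(t + 2) + 3*log(t + 4).
Step 1. Decompose ∫((2*t**2 + 7*t + 14)/(t**3 + 7*t**2 + 14*t + 8)) dt by partial fractions, (2*t**2 + 7*t + 14)/(t**3 + 7*t**2 + 14*t + 8) = 3/(t + 4) - 4/(t + 2) + 3/(t + 1): now ∫(3/(t + 1)) dt + ∫(-4/(t + 2)) dt + ∫(3/(t + 4)) dt.
Step 2. Evaluate the standard form [assuming t > -1]: now 3*log(t + 1) + ∫(-4/(t + 2)) dt + ∫(3/(t + 4)) dt.
Step 3. Evaluate the standard form [assuming t > -2]: now 3*log(t + 1) - 4*log(t + 2) + ∫(3/(t + 4)) dt.
Step 4. Evaluate the standard form [assuming t > -4]: now 3*log(t + 1) - 4*log(t + 2) + 3*log(t + 4).
Answer: 3*log(t + 1) - 4*log(t + 2) + 3*log(t + 4).


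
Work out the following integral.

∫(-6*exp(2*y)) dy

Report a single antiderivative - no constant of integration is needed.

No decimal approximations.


Answer: -3*exp(2*y).


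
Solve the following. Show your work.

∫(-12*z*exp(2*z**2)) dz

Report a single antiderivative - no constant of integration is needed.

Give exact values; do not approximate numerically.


Step 1. Substitute u = z**2, turning ∫(-12*z*exp(2*z**2)) dz into ∫(-6*exp(2*u)) du: now ∫(-6*exp(2*u)) du.
Step 2. Evaluate the standard form: now -3*exp(2*u).
Step 3. Substitute back u = z**2: now -3*exp(2*z**2).
Answer: -3*exp(2*z**2).


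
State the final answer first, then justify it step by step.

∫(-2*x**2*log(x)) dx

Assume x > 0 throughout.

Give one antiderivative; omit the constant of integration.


The answer is -2*x**3*log(x)/3 + 2*x**3/9.
Step 1. Integrate ∫(-2*x**2*log(x)) dx by parts with u = log(x), dv = (-2*x**2) dx, so v = -2*x**3/3 [assuming x > 0]: now -2*x**3*log(x)/3 + ∫(2*x**2/3) dx.
Step 2. Evaluate the standard form: now -2*x**3*log(x)/3 + 2*x**3/9.
Answer: -2*x**3*log(x)/3 + 2*x**3/9.


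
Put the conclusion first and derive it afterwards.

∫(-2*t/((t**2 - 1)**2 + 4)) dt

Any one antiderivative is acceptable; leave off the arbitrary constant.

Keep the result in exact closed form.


The answer is -atan(t**2/2 - 1/2)/2.
Step 1. Substitute u = t**2 - 1, turning ∫(-2*t/((t**2 - 1)**2 + 4)) dt into ∫(-1/(u**2 + 4)) du: now ∫(-1/(u**2 + 4)) du.
Step 2. Evaluate the standard form: now -atan(u/2)/2.
Step 3. Substitute back u = t**2 - 1: now -atan(t**2/2 - 1/2)/2.
Answer: -atan(t**2/2 - 1/2)/2.


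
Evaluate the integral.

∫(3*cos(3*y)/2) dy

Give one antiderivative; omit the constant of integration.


Answer: sin(3*y)/2.


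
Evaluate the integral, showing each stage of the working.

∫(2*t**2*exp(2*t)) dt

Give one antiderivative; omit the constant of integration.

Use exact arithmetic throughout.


Step 1. Integrate ∫(2*t**2*exp(2*t)) dt by parts with u = t**2, dv = (2*exp(2*t)) dt, so v = exp(2*t): now t**2*exp(2*t) + ∫(-2*t*exp(2*t)) dt.
Step 2. Integrate ∫(-2*t*exp(2*t)) dt by parts with u = t, dv = (-2*exp(2*t)) dt, so v = -exp(2*t): now t**2*exp(2*t) - t*exp(2*t) + ∫(exp(2*t)) dt.
Step 3. Evaluate the standard form: now t**2*exp(2*t) - t*exp(2*t) + exp(2*t)/2.
Answer: t**2*exp(2*t) - t*exp(2*t) + exp(2*t)/2.


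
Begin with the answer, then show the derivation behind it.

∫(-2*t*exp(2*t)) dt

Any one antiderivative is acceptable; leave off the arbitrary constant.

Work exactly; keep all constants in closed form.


The answer is -t*exp(2*t) + exp(2*t)/2.
Step 1. Integrate ∫(-2*t*exp(2*t)) dt by parts with u = t, dv = (-2*exp(2*t)) dt, so v = -exp(2*t): now -t*exp(2*t) + ∫(exp(2*t)) dt.
Step 2. Evaluate the standard form: now -t*exp(2*t) + exp(2*t)/2.
Answer: -t*exp(2*t) + exp(2*t)/2.


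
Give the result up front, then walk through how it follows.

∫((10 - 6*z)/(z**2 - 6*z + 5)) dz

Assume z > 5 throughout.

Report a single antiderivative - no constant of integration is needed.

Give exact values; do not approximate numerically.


The answer is -5*log(z - 5) - log(z - 1).
Step 1. Decompose ∫((10 - 6*z)/(z**2 - 6*z + 5)) dz by partial fractions, (10 - 6*z)/(z**2 - 6*z + 5) = -1/(z - 1) - 5/(z - 5): now ∫(-5/(z - 5)) dz + ∫(-1/(z - 1)) dz.
Step 2. Evaluate the standard form [assuming z > 1]: now -log(z - 1) + ∫(-5/(z - 5)) dz.
Step 3. Evaluate the standard form [assuming z > 5]: now -5*log(z - 5) - log(z - 1).
Answer: -5*log(z - 5) - log(z - 1).


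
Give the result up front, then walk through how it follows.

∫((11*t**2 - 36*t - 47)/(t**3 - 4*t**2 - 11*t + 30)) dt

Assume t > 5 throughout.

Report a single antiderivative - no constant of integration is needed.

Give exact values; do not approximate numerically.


The answer is 2*log(t - 5) + 5*log(t - 2) + 4*log(t + 3).
Step 1. Decompose ∫((11*t**2 - 36*t - 47)/(t**3 - 4*t**2 - 11*t + 30)) dt by partial fractions, (11*t**2 - 36*t - 47)/(t**3 - 4*t**2 - 11*t + 30) = 4/(t + 3) + 5/(t - 2) + 2/(t - 5): now ∫(2/(t - 5)) dt + ∫(5/(t - 2)) dt + ∫(4/(t + 3)) dt.
Step 2. Evaluate the standard form [assuming t > -3]: now 4*log(t + 3) + ∫(2/(t - 5)) dt + ∫(5/(t - 2)) dt.
Step 3. Evaluate the standard form [assuming t > 5]: now 2*log(t - 5) + 4*log(t + 3) + ∫(5/(t - 2)) dt.
Step 4. Evaluate the standard form [assuming t > 2]: now 2*log(t - 5) + 5*log(t - 2) + 4*log(t + 3).
Answer: 2*log(t - 5) + 5*log(t - 2) + 4*log(t + 3).


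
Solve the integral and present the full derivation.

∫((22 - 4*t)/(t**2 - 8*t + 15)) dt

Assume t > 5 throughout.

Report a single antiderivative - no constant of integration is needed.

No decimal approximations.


Step 1. Decompose ∫((22 - 4*t)/(t**2 - 8*t + 15)) dt by partial fractions, (22 - 4*t)/(t**2 - 8*t + 15) = -5/(t - 3) + 1/(t - 5): now ∫(1/(t - 5)) dt + ∫(-5/(t - 3)) dt.
Step 2. Evaluate the standard form [assuming t > 3]: now -5*log(t - 3) + ∫(1/(t - 5)) dt.
Step 3. Evaluate the standard form [assuming t > 5]: now log(t - 5) - 5*log(t - 3).
Answer: log(t - 5) - 5*log(t - 3).


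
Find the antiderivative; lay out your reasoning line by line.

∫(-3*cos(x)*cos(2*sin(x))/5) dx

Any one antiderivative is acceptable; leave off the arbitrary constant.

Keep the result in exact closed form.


Step 1. Substitute u = sin(x), turning ∫(-3*cos(x)*cos(2*sin(x))/5) dx into ∫(-3*cos(2*u)/5) du: now ∫(-3*cos(2*u)/5) du.
Step 2. Evaluate the standard form: now -3*sin(2*u)/10.
Step 3. Substitute back u = sin(x): now -3*sin(2*sin(x))/10.
Answer: -3*sin(2*sin(x))/10.


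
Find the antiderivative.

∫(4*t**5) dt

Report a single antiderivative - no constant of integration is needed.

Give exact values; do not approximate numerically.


Answer: 2*t**6/3.


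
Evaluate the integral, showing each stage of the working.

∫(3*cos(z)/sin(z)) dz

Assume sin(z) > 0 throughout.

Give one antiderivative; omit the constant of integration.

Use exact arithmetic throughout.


Step 1. Substitute u = sin(z), turning ∫(3*cos(z)/sin(z)) dz into ∫(3/u) du: now ∫(3/u) du.
Step 2. Evaluate the standard form [assuming u > 0]: now 3*log(u).
Step 3. Substitute back u = sin(z): now 3*log(sin(z)).
Answer: 3*log(sin(z)).


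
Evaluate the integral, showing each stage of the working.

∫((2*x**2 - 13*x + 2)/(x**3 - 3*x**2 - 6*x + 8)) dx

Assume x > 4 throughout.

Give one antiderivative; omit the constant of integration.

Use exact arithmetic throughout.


Step 1. Decompose ∫((2*x**2 - 13*x + 2)/(x**3 - 3*x**2 - 6*x + 8)) dx by partial fractions, (2*x**2 - 13*x + 2)/(x**3 - 3*x**2 - 6*x + 8) = 2/(x + 2) + 1/(x - 1) - 1/(x - 4): now ∫(-1/(x - 4)) dx + ∫(1/(x - 1)) dx + ∫(2/(x + 2)) dx.
Step 2. Evaluate the standard form [assuming x > -2]: now 2*log(x + 2) + ∫(-1/(x - 4)) dx + ∫(1/(x - 1)) dx.
Step 3. Evaluate the standard form [assuming x > 1]: now log(x - 1) + 2*log(x + 2) + ∫(-1/(x - 4)) dx.
Step 4. Evaluate the standard form [assuming x > 4]: now -log(x - 4) + log(x - 1) + 2*log(x + 2).
Answer: -log(x - 4) + log(x - 1) + 2*log(x + 2).


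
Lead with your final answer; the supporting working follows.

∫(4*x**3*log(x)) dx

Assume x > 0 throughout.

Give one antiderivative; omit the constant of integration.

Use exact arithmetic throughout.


The answer is x**4*log(x) - x**4/4.
Step 1. Integrate ∫(4*x**3*log(x)) dx by parts with u = log(x), dv = (4*x**3) dx, so v = x**4 [assuming x > 0]: now x**4*log(x) + ∫(-x**3) dx.
Step 2. Evaluate the standard form: now x**4*log(x) - x**4/4.
Answer: x**4*log(x) - x**4/4.


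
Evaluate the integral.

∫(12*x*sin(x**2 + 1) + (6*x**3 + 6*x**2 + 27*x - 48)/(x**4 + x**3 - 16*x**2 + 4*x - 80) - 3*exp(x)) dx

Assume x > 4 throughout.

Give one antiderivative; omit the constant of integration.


Answer: -3*exp(x) + 3*log(x - 4) + 3*log(x + 5) - 6*cos(x**2 + 1) + 3*atan(x/2)/2.


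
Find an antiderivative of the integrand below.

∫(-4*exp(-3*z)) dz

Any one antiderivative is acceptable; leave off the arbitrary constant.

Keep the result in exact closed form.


Answer: 4*exp(-3*z)/3.


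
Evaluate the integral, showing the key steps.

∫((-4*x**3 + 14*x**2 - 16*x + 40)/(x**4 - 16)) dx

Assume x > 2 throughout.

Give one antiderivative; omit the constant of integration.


Step 1. Decompose ∫((-4*x**3 + 14*x**2 - 16*x + 40)/(x**4 - 16)) dx by partial fractions, (-4*x**3 + 14*x**2 - 16*x + 40)/(x**4 - 16) = 2/(x**2 + 4) - 5/(x + 2) + 1/(x - 2): now ∫(1/(x - 2)) dx + ∫(-5/(x + 2)) dx + ∫(2/(x**2 + 4)) dx.
Step 2. Evaluate the standard form [assuming x > -2]: now -5*log(x + 2) + ∫(1/(x - 2)) dx + ∫(2/(x**2 + 4)) dx.
Step 3. Evaluate the standard form [assuming x > 2]: now log(x - 2) - 5*log(x + 2) + ∫(2/(x**2 + 4)) dx.
Step 4. Evaluate the standard form: now log(x - 2) - 5*log(x + 2) + atan(x/2).
Answer: log(x - 2) - 5*log(x + 2) + atan(x/2).


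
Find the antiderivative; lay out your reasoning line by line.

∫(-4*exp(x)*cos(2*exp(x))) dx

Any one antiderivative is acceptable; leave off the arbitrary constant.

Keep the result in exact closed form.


Step 1. Substitute u = exp(x), turning ∫(-4*exp(x)*cos(2*exp(x))) dx into ∫(-4*cos(2*u)) du: now ∫(-4*cos(2*u)) du.
Step 2. Evaluate the standard form: now -2*sin(2*u).
Step 3. Substitute back u = exp(x): now -2*sin(2*exp(x)).
Answer: -2*sin(2*exp(x)).


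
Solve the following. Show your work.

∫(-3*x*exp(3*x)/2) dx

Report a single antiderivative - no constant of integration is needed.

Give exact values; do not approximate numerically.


Step 1. Integrate ∫(-3*x*exp(3*x)/2) dx by parts with u = x, dv = (-3*exp(3*x)/2) dx, so v = -exp(3*x)/2: now -x*exp(3*x)/2 + ∫(exp(3*x)/2) dx.
Step 2. Evaluate the standard form: now -x*exp(3*x)/2 + exp(3*x)/6.
Answer: -x*exp(3*x)/2 + exp(3*x)/6.


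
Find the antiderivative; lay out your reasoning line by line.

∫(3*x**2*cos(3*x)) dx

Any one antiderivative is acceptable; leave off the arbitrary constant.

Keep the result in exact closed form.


Step 1. Integrate ∫(3*x**2*cos(3*x)) dx by parts with u = x**2, dv = (3*cos(3*x)) dx, so v = sin(3*x): now x**2*sin(3*x) + ∫(-2*x*sin(3*x)) dx.
Step 2. Integrate ∫(-2*x*sin(3*x)) dx by parts with u = x, dv = (-2*sin(3*x)) dx, so v = 2*cos(3*x)/3: now x**2*sin(3*x) + 2*x*cos(3*x)/3 + ∫(-2*cos(3*x)/3) dx.
Step 3. Evaluate the standard form: now x**2*sin(3*x) + 2*x*cos(3*x)/3 - 2*sin(3*x)/9.
Answer: x**2*sin(3*x) + 2*x*cos(3*x)/3 - 2*sin(3*x)/9.


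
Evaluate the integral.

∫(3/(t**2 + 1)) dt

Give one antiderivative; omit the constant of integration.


Answer: 3*atan(t).


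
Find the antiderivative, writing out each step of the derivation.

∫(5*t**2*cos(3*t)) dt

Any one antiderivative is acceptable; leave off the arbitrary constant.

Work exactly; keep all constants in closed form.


Step 1. Integrate ∫(5*t**2*cos(3*t)) dt by parts with u = t**2, dv = (5*cos(3*t)) dt, so v = 5*sin(3*t)/3: now 5*t**2*sin(3*t)/3 + ∫(-10*t*sin(3*t)/3) dt.
Step 2. Integrate ∫(-10*t*sin(3*t)/3) dt by parts with u = t, dv = (-10*sin(3*t)/3) dt, so v = 10*cos(3*t)/9: now 5*t**2*sin(3*t)/3 + 10*t*cos(3*t)/9 + ∫(-10*cos(3*t)/9) dt.
Step 3. Evaluate the standard form: now 5*t**2*sin(3*t)/3 + 10*t*cos(3*t)/9 - 10*sin(3*t)/27.
Answer: 5*t**2*sin(3*t)/3 + 10*t*cos(3*t)/9 - 10*sin(3*t)/27.


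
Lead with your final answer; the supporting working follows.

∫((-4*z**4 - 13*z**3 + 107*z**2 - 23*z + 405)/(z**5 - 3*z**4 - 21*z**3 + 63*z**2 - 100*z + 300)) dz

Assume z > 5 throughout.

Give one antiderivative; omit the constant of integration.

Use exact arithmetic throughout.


The answer is -2*log(z - 5) - 3*log(z - 3) + log(z + 5) - atan(z/2)/2.
Step 1. Decompose ∫((-4*z**4 - 13*z**3 + 107*z**2 - 23*z + 405)/(z**5 - 3*z**4 - 21*z**3 + 63*z**2 - 100*z + 300)) dz by partial fractions, (-4*z**4 - 13*z**3 + 107*z**2 - 23*z + 405)/(z**5 - 3*z**4 - 21*z**3 + 63*z**2 - 100*z + 300) = -1/(z**2 + 4) + 1/(z + 5) - 3/(z - 3) - 2/(z - 5): now ∫(-2/(z - 5)) dz + ∫(-3/(z - 3)) dz + ∫(1/(z + 5)) dz + ∫(-1/(z**2 + 4)) dz.
Step 2. Evaluate the standard form [assuming z > 3]: now -3*log(z - 3) + ∫(-2/(z - 5)) dz + ∫(1/(z + 5)) dz + ∫(-1/(z**2 + 4)) dz.
Step 3. Evaluate the standard form [assuming z > -5]: now -3*log(z - 3) + log(z + 5) + ∫(-2/(z - 5)) dz + ∫(-1/(z**2 + 4)) dz.
Step 4. Evaluate the standard form [assuming z > 5]: now -2*log(z - 5) - 3*log(z - 3) + log(z + 5) + ∫(-1/(z**2 + 4)) dz.
Step 5. Evaluate the standard form: now -2*log(z - 5) - 3*log(z - 3) + log(z + 5) - atan(z/2)/2.
Answer: -2*log(z - 5) - 3*log(z - 3) + log(z + 5) - atan(z/2)/2.


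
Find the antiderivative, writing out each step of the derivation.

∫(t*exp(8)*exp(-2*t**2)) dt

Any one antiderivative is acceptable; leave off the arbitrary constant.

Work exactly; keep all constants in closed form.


Step 1. Substitute u = t**2 - 4, turning ∫(t*exp(8)*exp(-2*t**2)) dt into ∫(exp(-2*u)/2) du: now ∫(exp(-2*u)/2) du.
Step 2. Evaluate the standard form: now -exp(-2*u)/4.
Step 3. Substitute back u = t**2 - 4: now -exp(8 - 2*t**2)/4.
Answer: -exp(8 - 2*t**2)/4.


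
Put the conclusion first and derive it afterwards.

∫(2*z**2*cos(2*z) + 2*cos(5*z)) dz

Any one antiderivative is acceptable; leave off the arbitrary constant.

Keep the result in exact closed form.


The answer is z**2*sin(2*z) + z*cos(2*z) - sin(2*z)/2 + 2*sin(5*z)/5.
Step 1. Rewrite: now ∫(2*z**2*cos(2*z)) dz + ∫(2*cos(5*z)) dz.
Step 2. Evaluate the standard form: now 2*sin(5*z)/5 + ∫(2*z**2*cos(2*z)) dz.
Step 3. Integrate ∫(2*z**2*cos(2*z)) dz by parts with u = z**2, dv = (2*cos(2*z)) dz, so v = sin(2*z): now z**2*sin(2*z) + 2*sin(5*z)/5 + ∫(-2*z*sin(2*z)) dz.
Step 4. Integrate ∫(-2*z*sin(2*z)) dz by parts with u = z, dv = (-2*sin(2*z)) dz, so v = cos(2*z): now z**2*sin(2*z) + z*cos(2*z) + 2*sin(5*z)/5 + ∫(-cos(2*z)) dz.
Step 5. Evaluate the standard form: now z**2*sin(2*z) + z*cos(2*z) - sin(2*z)/2 + 2*sin(5*z)/5.
Answer: z**2*sin(2*z) + z*cos(2*z) - sin(2*z)/2 + 2*sin(5*z)/5.


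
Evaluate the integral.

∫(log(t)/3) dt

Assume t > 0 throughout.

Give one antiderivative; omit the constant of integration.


Answer: t*log(t)/3 - t/3.


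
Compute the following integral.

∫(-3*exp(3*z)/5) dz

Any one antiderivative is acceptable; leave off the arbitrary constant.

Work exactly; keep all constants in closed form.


Answer: -exp(3*z)/5.


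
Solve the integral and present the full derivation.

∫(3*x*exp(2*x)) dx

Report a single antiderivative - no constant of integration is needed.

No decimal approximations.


Step 1. Integrate ∫(3*x*exp(2*x)) dx by parts with u = x, dv = (3*exp(2*x)) dx, so v = 3*exp(2*x)/2: now 3*x*exp(2*x)/2 + ∫(-3*exp(2*x)/2) dx.
Step 2. Evaluate the standard form: now 3*x*exp(2*x)/2 - 3*exp(2*x)/4.
Answer: 3*x*exp(2*x)/2 - 3*exp(2*x)/4.


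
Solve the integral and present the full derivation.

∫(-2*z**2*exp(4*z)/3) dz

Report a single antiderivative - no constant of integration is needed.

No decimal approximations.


Step 1. Integrate ∫(-2*z**2*exp(4*z)/3) dz by parts with u = z**2, dv = (-2*exp(4*z)/3) dz, so v = -exp(4*z)/6: now -z**2*exp(4*z)/6 + ∫(z*exp(4*z)/3) dz.
Step 2. Integrate ∫(z*exp(4*z)/3) dz by parts with u = z, dv = (exp(4*z)/3) dz, so v = exp(4*z)/12: now -z**2*exp(4*z)/6 + z*exp(4*z)/12 + ∫(-exp(4*z)/12) dz.
Step 3. Evaluate the standard form: now -z**2*exp(4*z)/6 + z*exp(4*z)/12 - exp(4*z)/48.
Answer: -z**2*exp(4*z)/6 + z*exp(4*z)/12 - exp(4*z)/48.


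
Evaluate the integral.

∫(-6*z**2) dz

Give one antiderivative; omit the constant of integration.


Answer: -2*z**3.


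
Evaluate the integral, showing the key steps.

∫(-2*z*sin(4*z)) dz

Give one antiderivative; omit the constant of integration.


Step 1. Integrate ∫(-2*z*sin(4*z)) dz by parts with u = z, dv = (-2*sin(4*z)) dz, so v = cos(4*z)/2: now z*cos(4*z)/2 + ∫(-cos(4*z)/2) dz.
Step 2. Evaluate the standard form: now z*cos(4*z)/2 - sin(4*z)/8.
Answer: z*cos(4*z)/2 - sin(4*z)/8.


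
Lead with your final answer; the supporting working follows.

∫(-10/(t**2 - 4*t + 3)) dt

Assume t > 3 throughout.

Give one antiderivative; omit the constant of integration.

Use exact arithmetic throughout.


The answer is -5*log(t - 3) + 5*log(t - 1).
Step 1. Decompose ∫(-10/(t**2 - 4*t + 3)) dt by partial fractions, -10/(t**2 - 4*t + 3) = 5/(t - 1) - 5/(t - 3): now ∫(-5/(t - 3)) dt + ∫(5/(t - 1)) dt.
Step 2. Evaluate the standard form [assuming t > 3]: now -5*log(t - 3) + ∫(5/(t - 1)) dt.
Step 3. Evaluate the standard form [assuming t > 1]: now -5*log(t - 3) + 5*log(t - 1).
Answer: -5*log(t - 3) + 5*log(t - 1).


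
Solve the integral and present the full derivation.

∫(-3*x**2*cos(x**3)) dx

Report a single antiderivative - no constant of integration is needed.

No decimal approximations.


Step 1. Substitute u = x**3, turning ∫(-3*x**2*cos(x**3)) dx into ∫(-cos(u)) du: now ∫(-cos(u)) du.
Step 2. Evaluate the standard form: now -sin(u).
Step 3. Substitute back u = x**3: now -sin(x**3).
Answer: -sin(x**3).


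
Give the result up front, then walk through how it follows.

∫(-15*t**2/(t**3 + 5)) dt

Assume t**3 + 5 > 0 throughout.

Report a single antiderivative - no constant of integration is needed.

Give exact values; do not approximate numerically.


The answer is -5*log(t**3 + 5).
Step 1. Substitute u = t**3 + 5, turning ∫(-15*t**2/(t**3 + 5)) dt into ∫(-5/u) du: now ∫(-5/u) du.
Step 2. Evaluate the standard form [assuming u > 0]: now -5*log(u).
Step 3. Substitute back u = t**3 + 5: now -5*log(t**3 + 5).
Answer: -5*log(t**3 + 5).


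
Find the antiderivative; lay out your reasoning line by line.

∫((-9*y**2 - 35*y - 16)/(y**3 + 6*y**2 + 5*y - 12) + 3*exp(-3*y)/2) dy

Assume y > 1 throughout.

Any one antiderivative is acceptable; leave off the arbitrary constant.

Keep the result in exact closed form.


Step 1. Rewrite: now ∫((-9*y**2 - 35*y - 16)/(y**3 + 6*y**2 + 5*y - 12)) dy + ∫(3*exp(-3*y)/2) dy.
Step 2. Decompose ∫((-9*y**2 - 35*y - 16)/(y**3 + 6*y**2 + 5*y - 12)) dy by partial fractions, (-9*y**2 - 35*y - 16)/(y**3 + 6*y**2 + 5*y - 12) = -4/(y + 4) - 2/(y + 3) - 3/(y - 1): now ∫(-3/(y - 1)) dy + ∫(-2/(y + 3)) dy + ∫(-4/(y + 4)) dy + ∫(3*exp(-3*y)/2) dy.
Step 3. Evaluate the standard form [assuming y > 1]: now -3*log(y - 1) + ∫(-2/(y + 3)) dy + ∫(-4/(y + 4)) dy + ∫(3*exp(-3*y)/2) dy.
Step 4. Evaluate the standard form [assuming y > -3]: now -3*log(y - 1) - 2*log(y + 3) + ∫(-4/(y + 4)) dy + ∫(3*exp(-3*y)/2) dy.
Step 5. Evaluate the standard form [assuming y > -4]: now -3*log(y - 1) - 2*log(y + 3) - 4*log(y + 4) + ∫(3*exp(-3*y)/2) dy.
Step 6. Evaluate the standard form: now -3*log(y - 1) - 2*log(y + 3) - 4*log(y + 4) - exp(-3*y)/2.
Answer: -3*log(y - 1) - 2*log(y + 3) - 4*log(y + 4) - exp(-3*y)/2.


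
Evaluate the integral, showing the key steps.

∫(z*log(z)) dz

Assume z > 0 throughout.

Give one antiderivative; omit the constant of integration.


Step 1. Integrate ∫(z*log(z)) dz by parts with u = log(z), dv = (z) dz, so v = z**2/2 [assuming z > 0]: now z**2*log(z)/2 + ∫(-z/2) dz.
Step 2. Evaluate the standard form: now z**2*log(z)/2 - z**2/4.
Answer: z**2*log(z)/2 - z**2/4.


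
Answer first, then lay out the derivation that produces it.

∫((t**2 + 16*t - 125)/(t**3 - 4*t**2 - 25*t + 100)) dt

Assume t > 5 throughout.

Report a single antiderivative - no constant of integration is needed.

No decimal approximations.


The answer is -2*log(t - 5) + 5*log(t - 4) - 2*log(t + 5).
Step 1. Decompose ∫((t**2 + 16*t - 125)/(t**3 - 4*t**2 - 25*t + 100)) dt by partial fractions, (t**2 + 16*t - 125)/(t**3 - 4*t**2 - 25*t + 100) = -2/(t + 5) + 5/(t - 4) - 2/(t - 5): now ∫(-2/(t - 5)) dt + ∫(5/(t - 4)) dt + ∫(-2/(t + 5)) dt.
Step 2. Evaluate the standard form [assuming t > 5]: now -2*log(t - 5) + ∫(5/(t - 4)) dt + ∫(-2/(t + 5)) dt.
Step 3. Evaluate the standard form [assuming t > 4]: now -2*log(t - 5) + 5*log(t - 4) + ∫(-2/(t + 5)) dt.
Step 4. Evaluate the standard form [assuming t > -5]: now -2*log(t - 5) + 5*log(t - 4) - 2*log(t + 5).
Answer: -2*log(t - 5) + 5*log(t - 4) - 2*log(t + 5).


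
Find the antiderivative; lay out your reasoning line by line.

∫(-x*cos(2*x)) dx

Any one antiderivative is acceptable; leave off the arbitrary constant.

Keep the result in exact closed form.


Step 1. Integrate ∫(-x*cos(2*x)) dx by parts with u = x, dv = (-cos(2*x)) dx, so v = -sin(2*x)/2: now -x*sin(2*x)/2 + ∫(sin(2*x)/2) dx.
Step 2. Evaluate the standard form: now -x*sin(2*x)/2 - cos(2*x)/4.
Answer: -x*sin(2*x)/2 - cos(2*x)/4.


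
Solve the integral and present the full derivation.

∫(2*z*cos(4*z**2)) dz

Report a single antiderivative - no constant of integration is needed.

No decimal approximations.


Step 1. Substitute u = z**2, turning ∫(2*z*cos(4*z**2)) dz into ∫(cos(4*u)) du: now ∫(cos(4*u)) du.
Step 2. Evaluate the standard form: now sin(4*u)/4.
Step 3. Substitute back u = z**2: now sin(4*z**2)/4.
Answer: sin(4*z**2)/4.


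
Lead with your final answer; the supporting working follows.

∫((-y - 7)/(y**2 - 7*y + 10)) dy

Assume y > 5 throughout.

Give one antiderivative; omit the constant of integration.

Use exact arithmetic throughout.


The answer is -4*log(y - 5) + 3*log(y - 2).
Step 1. Decompose ∫((-y - 7)/(y**2 - 7*y + 10)) dy by partial fractions, (-y - 7)/(y**2 - 7*y + 10) = 3/(y - 2) - 4/(y - 5): now ∫(-4/(y - 5)) dy + ∫(3/(y - 2)) dy.
Step 2. Evaluate the standard form [assuming y > 5]: now -4*log(y - 5) + ∫(3/(y - 2)) dy.
Step 3. Evaluate the standard form [assuming y > 2]: now -4*log(y - 5) + 3*log(y - 2).
Answer: -4*log(y - 5) + 3*log(y - 2).


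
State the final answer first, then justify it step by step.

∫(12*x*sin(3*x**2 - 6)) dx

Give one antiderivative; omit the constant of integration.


The answer is -2*cos(3*x**2 - 6).
Step 1. Substitute u = x**2 - 2, turning ∫(12*x*sin(3*x**2 - 6)) dx into ∫(6*sin(3*u)) du: now ∫(6*sin(3*u)) du.
Step 2. Evaluate the standard form: now -2*cos(3*u).
Step 3. Substitute back u = x**2 - 2: now -2*cos(3*x**2 - 6).
Answer: -2*cos(3*x**2 - 6).


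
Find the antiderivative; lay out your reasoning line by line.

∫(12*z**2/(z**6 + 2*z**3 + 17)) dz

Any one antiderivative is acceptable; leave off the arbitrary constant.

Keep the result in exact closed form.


Step 1. Substitute u = z**3 + 1, turning ∫(12*z**2/(z**6 + 2*z**3 + 17)) dz into ∫(4/(u**2 + 16)) du: now ∫(4/(u**2 + 16)) du.
Step 2. Evaluate the standard form: now atan(u/4).
Step 3. Substitute back u = z**3 + 1: now atan(z**3/4 + 1/4).
Answer: atan(z**3/4 + 1/4).


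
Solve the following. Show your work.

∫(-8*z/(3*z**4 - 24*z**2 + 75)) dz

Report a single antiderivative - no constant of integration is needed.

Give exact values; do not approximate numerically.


Step 1. Substitute u = z**2 - 4, turning ∫(-8*z/(3*z**4 - 24*z**2 + 75)) dz into ∫(-4/(3*(u**2 + 9))) du: now ∫(-4/(3*(u**2 + 9))) du.
Step 2. Evaluate the standard form: now -4*atan(u/3)/9.
Step 3. Substitute back u = z**2 - 4: now -4*atan(z**2/3 - 4/3)/9.
Answer: -4*atan(z**2/3 - 4/3)/9.


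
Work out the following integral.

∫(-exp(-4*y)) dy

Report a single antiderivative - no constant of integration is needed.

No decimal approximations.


Answer: exp(-4*y)/4.


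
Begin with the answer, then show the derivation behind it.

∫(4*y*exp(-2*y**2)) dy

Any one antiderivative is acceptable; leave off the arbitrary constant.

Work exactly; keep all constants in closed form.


The answer is -exp(-2*y**2).
Step 1. Substitute u = y**2, turning ∫(4*y*exp(-2*y**2)) dy into ∫(2*exp(-2*u)) du: now ∫(2*exp(-2*u)) du.
Step 2. Evaluate the standard form: now -exp(-2*u).
Step 3. Substitute back u = y**2: now -exp(-2*y**2).
Answer: -exp(-2*y**2).


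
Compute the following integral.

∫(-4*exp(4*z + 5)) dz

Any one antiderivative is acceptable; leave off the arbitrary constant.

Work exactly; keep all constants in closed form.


Answer: -exp(4*z + 5).


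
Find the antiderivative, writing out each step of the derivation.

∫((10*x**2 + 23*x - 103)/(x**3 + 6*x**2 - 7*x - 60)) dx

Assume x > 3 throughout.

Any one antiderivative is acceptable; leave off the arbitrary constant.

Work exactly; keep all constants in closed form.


Step 1. Decompose ∫((10*x**2 + 23*x - 103)/(x**3 + 6*x**2 - 7*x - 60)) dx by partial fractions, (10*x**2 + 23*x - 103)/(x**3 + 6*x**2 - 7*x - 60) = 4/(x + 5) + 5/(x + 4) + 1/(x - 3): now ∫(1/(x - 3)) dx + ∫(5/(x + 4)) dx + ∫(4/(x + 5)) dx.
Step 2. Evaluate the standard form [assuming x > -5]: now 4*log(x + 5) + ∫(1/(x - 3)) dx + ∫(5/(x + 4)) dx.
Step 3. Evaluate the standard form [assuming x > -4]: now 5*log(x + 4) + 4*log(x + 5) + ∫(1/(x - 3)) dx.
Step 4. Evaluate the standard form [assuming x > 3]: now log(x - 3) + 5*log(x + 4) + 4*log(x + 5).
Answer: log(x - 3) + 5*log(x + 4) + 4*log(x + 5).


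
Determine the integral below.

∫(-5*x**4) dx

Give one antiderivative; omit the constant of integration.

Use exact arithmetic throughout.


Answer: -x**5.


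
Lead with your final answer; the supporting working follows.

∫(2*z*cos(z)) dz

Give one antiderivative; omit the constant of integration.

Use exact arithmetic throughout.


The answer is 2*z*sin(z) + 2*cos(z).
Step 1. Integrate ∫(2*z*cos(z)) dz by parts with u = z, dv = (2*cos(z)) dz, so v = 2*sin(z): now 2*z*sin(z) + ∫(-2*sin(z)) dz.
Step 2. Evaluate the standard form: now 2*z*sin(z) + 2*cos(z).
Answer: 2*z*sin(z) + 2*cos(z).
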